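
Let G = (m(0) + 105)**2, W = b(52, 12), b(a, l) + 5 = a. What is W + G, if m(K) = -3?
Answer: 10451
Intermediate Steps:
b(a, l) = -5 + a
W = 47 (W = -5 + 52 = 47)
G = 10404 (G = (-3 + 105)**2 = 102**2 = 10404)
W + G = 47 + 10404 = 10451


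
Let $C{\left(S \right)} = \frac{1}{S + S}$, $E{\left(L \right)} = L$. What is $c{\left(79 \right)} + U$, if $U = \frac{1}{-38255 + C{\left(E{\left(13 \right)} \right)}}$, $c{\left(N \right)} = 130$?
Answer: $\frac{129301744}{994629} \approx 130.0$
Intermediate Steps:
$C{\left(S \right)} = \frac{1}{2 S}$
$U = - \frac{26}{994629}$ ($U = \frac{1}{-38255 + \frac{1}{2 \cdot 13}} = \frac{1}{-38255 + \frac{1}{2} \cdot \frac{1}{13}} = \frac{1}{-38255 + \frac{1}{26}} = \frac{1}{- \frac{994629}{26}} = - \frac{26}{994629} \approx -2.614 \cdot 10^{-5}$)
$c{\left(79 \right)} + U = 130 - \frac{26}{994629} = \frac{129301744}{994629}$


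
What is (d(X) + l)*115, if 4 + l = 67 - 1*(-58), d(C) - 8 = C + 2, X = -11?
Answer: 13800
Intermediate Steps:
d(C) = 10 + C (d(C) = 8 + (C + 2) = 8 + (2 + C) = 10 + C)
l = 121 (l = -4 + (67 - 1*(-58)) = -4 + (67 + 58) = -4 + 125 = 121)
(d(X) + l)*115 = ((10 - 11) + 121)*115 = (-1 + 121)*115 = 120*115 = 13800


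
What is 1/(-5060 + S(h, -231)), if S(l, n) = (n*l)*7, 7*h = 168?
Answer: -1/43868 ≈ -2.2796e-5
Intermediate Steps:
h = 24 (h = (⅐)*168 = 24)
S(l, n) = 7*l*n (S(l, n) = (l*n)*7 = 7*l*n)
1/(-5060 + S(h, -231)) = 1/(-5060 + 7*24*(-231)) = 1/(-5060 - 38808) = 1/(-43868) = -1/43868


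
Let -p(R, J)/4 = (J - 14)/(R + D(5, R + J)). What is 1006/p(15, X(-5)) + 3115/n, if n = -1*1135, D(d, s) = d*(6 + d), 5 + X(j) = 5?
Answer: 569659/454 ≈ 1254.8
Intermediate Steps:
X(j) = 0 (X(j) = -5 + 5 = 0)
p(R, J) = -4*(-14 + J)/(55 + R) (p(R, J) = -4*(J - 14)/(R + 5*(6 + 5)) = -4*(-14 + J)/(R + 5*11) = -4*(-14 + J)/(R + 55) = -4*(-14 + J)/(55 + R))
n = -1135
1006/p(15, X(-5)) + 3115/n = 1006/((4*(14 - 1*0)/(55 + 15))) + 3115/(-1135) = 1006/((4*(14 + 0)/70)) + 3115*(-1/1135) = 1006/((4*(1/70)*14)) - 623/227 = 1006/(⅘) - 623/227 = 1006*(5/4) - 623/227 = 2515/2 - 623/227 = 569659/454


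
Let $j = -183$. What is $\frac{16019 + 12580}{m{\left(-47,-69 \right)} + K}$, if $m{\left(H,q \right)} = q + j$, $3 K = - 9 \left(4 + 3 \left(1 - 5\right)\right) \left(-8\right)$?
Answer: $- \frac{9533}{148} \approx -64.412$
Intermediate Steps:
$K = -192$ ($K = \frac{- 9 \left(4 + 3 \left(1 - 5\right)\right) \left(-8\right)}{3} = \frac{- 9 \left(4 + 3 \left(-4\right)\right) \left(-8\right)}{3} = \frac{- 9 \left(4 - 12\right) \left(-8\right)}{3} = \frac{\left(-9\right) \left(-8\right) \left(-8\right)}{3} = \frac{72 \left(-8\right)}{3} = \frac{1}{3} \left(-576\right) = -192$)
$m{\left(H,q \right)} = -183 + q$ ($m{\left(H,q \right)} = q - 183 = -183 + q$)
$\frac{16019 + 12580}{m{\left(-47,-69 \right)} + K} = \frac{16019 + 12580}{\left(-183 - 69\right) - 192} = \frac{28599}{-252 - 192} = \frac{28599}{-444} = 28599 \left(- \frac{1}{444}\right) = - \frac{9533}{148}$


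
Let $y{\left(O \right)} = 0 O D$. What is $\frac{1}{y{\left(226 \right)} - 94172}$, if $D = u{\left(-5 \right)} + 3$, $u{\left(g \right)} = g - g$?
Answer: $- \frac{1}{94172} \approx -1.0619 \cdot 10^{-5}$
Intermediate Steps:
$u{\left(g \right)} = 0$
$D = 3$ ($D = 0 + 3 = 3$)
$y{\left(O \right)} = 0$ ($y{\left(O \right)} = 0 O 3 = 0 \cdot 3 = 0$)
$\frac{1}{y{\left(226 \right)} - 94172} = \frac{1}{0 - 94172} = \frac{1}{-94172} = - \frac{1}{94172}$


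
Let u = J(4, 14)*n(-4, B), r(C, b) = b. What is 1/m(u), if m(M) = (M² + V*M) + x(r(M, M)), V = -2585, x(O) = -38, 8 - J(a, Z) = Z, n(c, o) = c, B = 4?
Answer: -1/61502 ≈ -1.6260e-5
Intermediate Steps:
J(a, Z) = 8 - Z
u = 24 (u = (8 - 1*14)*(-4) = (8 - 14)*(-4) = -6*(-4) = 24)
m(M) = -38 + M² - 2585*M (m(M) = (M² - 2585*M) - 38 = -38 + M² - 2585*M)
1/m(u) = 1/(-38 + 24² - 2585*24) = 1/(-38 + 576 - 62040) = 1/(-61502) = -1/61502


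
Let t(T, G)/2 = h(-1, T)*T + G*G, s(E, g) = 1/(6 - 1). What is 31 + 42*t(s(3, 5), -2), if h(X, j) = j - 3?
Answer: 7999/25 ≈ 319.96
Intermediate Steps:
h(X, j) = -3 + j
s(E, g) = 1/5
t(T, G) = 2*G**2 + 2*T*(-3 + T) (t(T, G) = 2*((-3 + T)*T + G*G) = 2*(T*(-3 + T) + G**2) = 2*(G**2 + T*(-3 + T)) = 2*G**2 + 2*T*(-3 + T))
31 + 42*t(s(3, 5), -2) = 31 + 42*(2*(-2)**2 + 2*(1/5)*(-3 + 1/5)) = 31 + 42*(2*4 + 2*(1/5)*(-14/5)) = 31 + 42*(8 - 28/25) = 31 + 42*(172/25) = 31 + 7224/25 = 7999/25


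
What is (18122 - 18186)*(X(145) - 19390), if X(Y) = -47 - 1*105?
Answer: 1250688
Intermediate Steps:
X(Y) = -152 (X(Y) = -47 - 105 = -152)
(18122 - 18186)*(X(145) - 19390) = (18122 - 18186)*(-152 - 19390) = -64*(-19542) = 1250688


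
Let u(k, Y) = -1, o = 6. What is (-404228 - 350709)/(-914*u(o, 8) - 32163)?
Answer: 754937/31249 ≈ 24.159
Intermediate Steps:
(-404228 - 350709)/(-914*u(o, 8) - 32163) = (-404228 - 350709)/(-914*(-1) - 32163) = -754937/(914 - 32163) = -754937/(-31249) = -754937*(-1/31249) = 754937/31249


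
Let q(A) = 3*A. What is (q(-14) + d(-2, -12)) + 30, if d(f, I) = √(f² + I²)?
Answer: -12 + 2*√37 ≈ 0.16552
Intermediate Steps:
d(f, I) = √(I² + f²)
(q(-14) + d(-2, -12)) + 30 = (3*(-14) + √((-12)² + (-2)²)) + 30 = (-42 + √(144 + 4)) + 30 = (-42 + √148) + 30 = (-42 + 2*√37) + 30 = -12 + 2*√37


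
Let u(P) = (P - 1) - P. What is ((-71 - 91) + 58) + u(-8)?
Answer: -105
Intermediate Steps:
u(P) = -1 (u(P) = (-1 + P) - P = -1)
((-71 - 91) + 58) + u(-8) = ((-71 - 91) + 58) - 1 = (-162 + 58) - 1 = -104 - 1 = -105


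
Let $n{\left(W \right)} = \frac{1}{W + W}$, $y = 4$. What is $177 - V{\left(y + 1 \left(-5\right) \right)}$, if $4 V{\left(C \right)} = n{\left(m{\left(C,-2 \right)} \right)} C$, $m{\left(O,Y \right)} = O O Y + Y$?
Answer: $\frac{5663}{32} \approx 176.97$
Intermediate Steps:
$m{\left(O,Y \right)} = Y + Y O^{2}$ ($m{\left(O,Y \right)} = O^{2} Y + Y = Y O^{2} + Y = Y + Y O^{2}$)
$n{\left(W \right)} = \frac{1}{2 W}$
$V{\left(C \right)} = \frac{C}{8 \left(-2 - 2 C^{2}\right)}$ ($V{\left(C \right)} = \frac{\frac{1}{2 \left(- 2 \left(1 + C^{2}\right)\right)} C}{4} = \frac{\frac{1}{2 \left(-2 - 2 C^{2}\right)} C}{4} = \frac{\frac{1}{2} C \frac{1}{-2 - 2 C^{2}}}{4} = \frac{C}{8 \left(-2 - 2 C^{2}\right)}$)
$177 - V{\left(y + 1 \left(-5\right) \right)} = 177 - \frac{4 + 1 \left(-5\right)}{16 \left(-1 - \left(4 + 1 \left(-5\right)\right)^{2}\right)} = 177 - \frac{4 - 5}{16 \left(-1 - \left(4 - 5\right)^{2}\right)} = 177 - \frac{1}{16} \left(-1\right) \frac{1}{-1 - \left(-1\right)^{2}} = 177 - \frac{1}{16} \left(-1\right) \frac{1}{-1 - 1} = 177 - \frac{1}{16} \left(-1\right) \frac{1}{-2} = 177 - \frac{1}{16} \left(-1\right) \left(- \frac{1}{2}\right) = 177 - \frac{1}{32} = \frac{5663}{32}$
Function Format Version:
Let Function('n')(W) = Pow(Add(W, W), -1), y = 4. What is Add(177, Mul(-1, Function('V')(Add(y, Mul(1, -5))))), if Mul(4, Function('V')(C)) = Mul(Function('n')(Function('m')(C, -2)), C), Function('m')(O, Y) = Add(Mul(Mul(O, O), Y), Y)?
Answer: Rational(5663, 32) ≈ 176.97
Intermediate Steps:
Function('m')(O, Y) = Add(Y, Mul(Y, Pow(O, 2))) (Function('m')(O, Y) = Add(Mul(Pow(O, 2), Y), Y) = Add(Mul(Y, Pow(O, 2)), Y) = Add(Y, Mul(Y, Pow(O, 2))))
Function('n')(W) = Mul(Rational(1, 2), Pow(W, -1)) (Function('n')(W) = Pow(Mul(2, W), -1) = Mul(Rational(1, 2), Pow(W, -1)))
Function('V')(C) = Mul(Rational(1, 8), C, Pow(Add(-2, Mul(-2, Pow(C, 2))), -1)) (Function('V')(C) = Mul(Rational(1, 4), Mul(Mul(Rational(1, 2), Pow(Mul(-2, Add(1, Pow(C, 2))), -1)), C)) = Mul(Rational(1, 4), Mul(Mul(Rational(1, 2), Pow(Add(-2, Mul(-2, Pow(C, 2))), -1)), C)) = Mul(Rational(1, 4), Mul(Rational(1, 2), C, Pow(Add(-2, Mul(-2, Pow(C, 2))), -1))) = Mul(Rational(1, 8), C, Pow(Add(-2, Mul(-2, Pow(C, 2))), -1)))
Add(177, Mul(-1, Function('V')(Add(y, Mul(1, -5))))) = Add(177, Mul(-1, Mul(Rational(1, 16), Add(4, Mul(1, -5)), Pow(Add(-1, Mul(-1, Pow(Add(4, Mul(1, -5)), 2))), -1)))) = Add(177, Mul(-1, Mul(Rational(1, 16), Add(4, -5), Pow(Add(-1, Mul(-1, Pow(Add(4, -5), 2))), -1)))) = Add(177, Mul(-1, Mul(Rational(1, 16), -1, Pow(Add(-1, Mul(-1, Pow(-1, 2))), -1)))) = Add(177, Mul(-1, Mul(Rational(1, 16), -1, Pow(Add(-1, Mul(-1, 1)), -1)))) = Add(177, Mul(-1, Mul(Rational(1, 16), -1, Pow(Add(-1, -1), -1)))) = Add(177, Mul(-1, Mul(Rational(1, 16), -1, Pow(-2, -1)))) = Add(177, Mul(-1, Mul(Rational(1, 16), -1, Rational(-1, 2)))) = Add(177, Mul(-1, Rational(1, 32))) = Add(177, Rational(-1, 32)) = Rational(5663, 32)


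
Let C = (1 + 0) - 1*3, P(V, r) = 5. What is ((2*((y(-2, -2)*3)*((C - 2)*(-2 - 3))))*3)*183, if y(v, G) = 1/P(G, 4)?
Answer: 13176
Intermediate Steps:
y(v, G) = ⅕ (y(v, G) = 1/5 = ⅕)
C = -2 (C = 1 - 3 = -2)
((2*((y(-2, -2)*3)*((C - 2)*(-2 - 3))))*3)*183 = ((2*(((⅕)*3)*((-2 - 2)*(-2 - 3))))*3)*183 = ((2*(3*(-4*(-5))/5))*3)*183 = ((2*((⅗)*20))*3)*183 = ((2*12)*3)*183 = (24*3)*183 = 72*183 = 13176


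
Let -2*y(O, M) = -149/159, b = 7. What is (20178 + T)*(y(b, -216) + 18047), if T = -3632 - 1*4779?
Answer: 67531930865/318 ≈ 2.1236e+8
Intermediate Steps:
y(O, M) = 149/318 (y(O, M) = -(-149)/(2*159) = -1/2*(-149/159) = 149/318)
T = -8411 (T = -3632 - 4779 = -8411)
(20178 + T)*(y(b, -216) + 18047) = (20178 - 8411)*(149/318 + 18047) = 11767*(5739095/318) = 67531930865/318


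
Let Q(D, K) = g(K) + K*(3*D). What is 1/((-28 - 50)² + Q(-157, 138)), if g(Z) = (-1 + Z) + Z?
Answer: -1/58639 ≈ -1.7054e-5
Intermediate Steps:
g(Z) = -1 + 2*Z
Q(D, K) = -1 + 2*K + 3*D*K (Q(D, K) = (-1 + 2*K) + K*(3*D) = (-1 + 2*K) + 3*D*K = -1 + 2*K + 3*D*K)
1/((-28 - 50)² + Q(-157, 138)) = 1/((-28 - 50)² + (-1 + 2*138 + 3*(-157)*138)) = 1/((-78)² + (-1 + 276 - 64998)) = 1/(6084 - 64723) = 1/(-58639) = -1/58639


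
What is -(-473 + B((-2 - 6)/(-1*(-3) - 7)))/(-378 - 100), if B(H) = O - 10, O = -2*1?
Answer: -485/478 ≈ -1.0146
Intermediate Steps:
O = -2
B(H) = -12 (B(H) = -2 - 10 = -12)
-(-473 + B((-2 - 6)/(-1*(-3) - 7)))/(-378 - 100) = -(-473 - 12)/(-378 - 100) = -(-485)/(-478) = -(-485)*(-1)/478 = -1*485/478 = -485/478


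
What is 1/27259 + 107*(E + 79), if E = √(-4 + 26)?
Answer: 230420328/27259 + 107*√22 ≈ 8954.9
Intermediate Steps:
E = √22 ≈ 4.6904
1/27259 + 107*(E + 79) = 1/27259 + 107*(√22 + 79) = 1/27259 + 107*(79 + √22) = 1/27259 + (8453 + 107*√22) = 230420328/27259 + 107*√22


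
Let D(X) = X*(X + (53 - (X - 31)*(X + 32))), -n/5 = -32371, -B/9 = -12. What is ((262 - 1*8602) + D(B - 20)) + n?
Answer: -435997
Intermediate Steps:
B = 108 (B = -9*(-12) = 108)
n = 161855 (n = -5*(-32371) = 161855)
D(X) = X*(53 + X - (-31 + X)*(32 + X)) (D(X) = X*(X + (53 - (-31 + X)*(32 + X))) = X*(53 + X - (-31 + X)*(32 + X)))
((262 - 1*8602) + D(B - 20)) + n = ((262 - 1*8602) + (108 - 20)*(1045 - (108 - 20)²)) + 161855 = ((262 - 8602) + 88*(1045 - 1*88²)) + 161855 = (-8340 + 88*(1045 - 1*7744)) + 161855 = (-8340 + 88*(1045 - 7744)) + 161855 = (-8340 + 88*(-6699)) + 161855 = (-8340 - 589512) + 161855 = -597852 + 161855 = -435997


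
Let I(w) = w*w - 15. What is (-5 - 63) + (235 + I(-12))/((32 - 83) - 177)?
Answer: -3967/57 ≈ -69.596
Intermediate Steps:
I(w) = -15 + w**2 (I(w) = w**2 - 15 = -15 + w**2)
(-5 - 63) + (235 + I(-12))/((32 - 83) - 177) = (-5 - 63) + (235 + (-15 + (-12)**2))/((32 - 83) - 177) = -68 + (235 + (-15 + 144))/(-51 - 177) = -68 + (235 + 129)/(-228) = -68 + 364*(-1/228) = -68 - 91/57 = -3967/57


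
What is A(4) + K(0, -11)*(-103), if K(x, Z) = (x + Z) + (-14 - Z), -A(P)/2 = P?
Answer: 1434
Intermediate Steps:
A(P) = -2*P
K(x, Z) = -14 + x (K(x, Z) = (Z + x) + (-14 - Z) = -14 + x)
A(4) + K(0, -11)*(-103) = -2*4 + (-14 + 0)*(-103) = -8 - 14*(-103) = -8 + 1442 = 1434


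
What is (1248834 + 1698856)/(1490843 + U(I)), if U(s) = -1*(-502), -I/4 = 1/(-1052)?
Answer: 589538/298269 ≈ 1.9765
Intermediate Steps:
I = 1/263 (I = -4/(-1052) = -4*(-1/1052) = 1/263 ≈ 0.0038023)
U(s) = 502
(1248834 + 1698856)/(1490843 + U(I)) = (1248834 + 1698856)/(1490843 + 502) = 2947690/1491345 = 2947690*(1/1491345) = 589538/298269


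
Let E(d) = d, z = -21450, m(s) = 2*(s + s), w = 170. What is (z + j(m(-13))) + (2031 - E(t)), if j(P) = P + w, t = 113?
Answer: -19414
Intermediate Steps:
m(s) = 4*s (m(s) = 2*(2*s) = 4*s)
j(P) = 170 + P (j(P) = P + 170 = 170 + P)
(z + j(m(-13))) + (2031 - E(t)) = (-21450 + (170 + 4*(-13))) + (2031 - 1*113) = (-21450 + (170 - 52)) + (2031 - 113) = (-21450 + 118) + 1918 = -21332 + 1918 = -19414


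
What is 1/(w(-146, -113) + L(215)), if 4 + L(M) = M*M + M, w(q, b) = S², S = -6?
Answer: 1/46472 ≈ 2.1518e-5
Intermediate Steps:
w(q, b) = 36 (w(q, b) = (-6)² = 36)
L(M) = -4 + M + M² (L(M) = -4 + (M*M + M) = -4 + (M² + M) = -4 + (M + M²) = -4 + M + M²)
1/(w(-146, -113) + L(215)) = 1/(36 + (-4 + 215 + 215²)) = 1/(36 + (-4 + 215 + 46225)) = 1/(36 + 46436) = 1/46472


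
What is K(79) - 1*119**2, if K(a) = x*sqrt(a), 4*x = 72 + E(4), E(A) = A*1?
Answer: -14161 + 19*sqrt(79) ≈ -13992.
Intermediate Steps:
E(A) = A
x = 19 (x = (72 + 4)/4 = (1/4)*76 = 19)
K(a) = 19*sqrt(a)
K(79) - 1*119**2 = 19*sqrt(79) - 1*119**2 = 19*sqrt(79) - 1*14161 = 19*sqrt(79) - 14161 = -14161 + 19*sqrt(79)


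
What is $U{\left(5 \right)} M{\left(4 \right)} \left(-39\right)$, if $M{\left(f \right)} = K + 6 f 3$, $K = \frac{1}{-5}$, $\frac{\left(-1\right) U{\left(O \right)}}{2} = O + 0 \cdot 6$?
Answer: $28002$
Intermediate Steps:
$U{\left(O \right)} = - 2 O$ ($U{\left(O \right)} = - 2 \left(O + 0 \cdot 6\right) = - 2 \left(O + 0\right) = - 2 O$)
$K = - \frac{1}{5} \approx -0.2$
$M{\left(f \right)} = - \frac{1}{5} + 18 f$ ($M{\left(f \right)} = - \frac{1}{5} + 6 f 3 = - \frac{1}{5} + 18 f$)
$U{\left(5 \right)} M{\left(4 \right)} \left(-39\right) = \left(-2\right) 5 \left(- \frac{1}{5} + 18 \cdot 4\right) \left(-39\right) = - 10 \left(- \frac{1}{5} + 72\right) \left(-39\right) = \left(-10\right) \frac{359}{5} \left(-39\right) = \left(-718\right) \left(-39\right) = 28002$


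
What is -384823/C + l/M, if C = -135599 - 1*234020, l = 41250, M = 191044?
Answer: 44382454481/35306746118 ≈ 1.2571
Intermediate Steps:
C = -369619 (C = -135599 - 234020 = -369619)
-384823/C + l/M = -384823/(-369619) + 41250/191044 = -384823*(-1/369619) + 41250*(1/191044) = 384823/369619 + 20625/95522 = 44382454481/35306746118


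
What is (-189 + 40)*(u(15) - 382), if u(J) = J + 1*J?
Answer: 52448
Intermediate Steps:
u(J) = 2*J (u(J) = J + J = 2*J)
(-189 + 40)*(u(15) - 382) = (-189 + 40)*(2*15 - 382) = -149*(30 - 382) = -149*(-352) = 52448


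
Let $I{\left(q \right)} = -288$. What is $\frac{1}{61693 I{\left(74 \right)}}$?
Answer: $- \frac{1}{17767584} \approx -5.6282 \cdot 10^{-8}$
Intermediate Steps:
$\frac{1}{61693 I{\left(74 \right)}} = \frac{1}{61693 \left(-288\right)} = \frac{1}{61693} \left(- \frac{1}{288}\right) = - \frac{1}{17767584}$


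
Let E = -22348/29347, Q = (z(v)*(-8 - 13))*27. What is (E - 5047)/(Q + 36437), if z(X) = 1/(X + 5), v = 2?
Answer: -148136657/1066939532 ≈ -0.13884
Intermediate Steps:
z(X) = 1/(5 + X)
Q = -81 (Q = ((-8 - 13)/(5 + 2))*27 = (-21/7)*27 = ((1/7)*(-21))*27 = -3*27 = -81)
E = -22348/29347 (E = -22348*1/29347 = -22348/29347 ≈ -0.76151)
(E - 5047)/(Q + 36437) = (-22348/29347 - 5047)/(-81 + 36437) = -148136657/29347/36356 = -148136657/29347*1/36356 = -148136657/1066939532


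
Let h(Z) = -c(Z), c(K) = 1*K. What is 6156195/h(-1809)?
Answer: 2052065/603 ≈ 3403.1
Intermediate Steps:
c(K) = K
h(Z) = -Z
6156195/h(-1809) = 6156195/((-1*(-1809))) = 6156195/1809 = 6156195*(1/1809) = 2052065/603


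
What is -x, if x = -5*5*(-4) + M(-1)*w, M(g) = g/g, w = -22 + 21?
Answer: -99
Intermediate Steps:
w = -1
M(g) = 1
x = 99 (x = -5*5*(-4) + 1*(-1) = -25*(-4) - 1 = 100 - 1 = 99)
-x = -1*99 = -99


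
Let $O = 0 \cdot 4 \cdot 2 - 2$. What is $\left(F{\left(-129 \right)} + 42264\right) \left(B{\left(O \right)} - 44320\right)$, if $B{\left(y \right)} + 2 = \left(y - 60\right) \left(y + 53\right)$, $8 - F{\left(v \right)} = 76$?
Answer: $-2003634864$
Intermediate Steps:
$F{\left(v \right)} = -68$ ($F{\left(v \right)} = 8 - 76 = -68$)
$O = -2$ ($O = 0 \cdot 2 - 2 = 0 - 2 = -2$)
$B{\left(y \right)} = -2 + \left(-60 + y\right) \left(53 + y\right)$ ($B{\left(y \right)} = -2 + \left(y - 60\right) \left(y + 53\right) = -2 + \left(-60 + y\right) \left(53 + y\right)$)
$\left(F{\left(-129 \right)} + 42264\right) \left(B{\left(O \right)} - 44320\right) = \left(-68 + 42264\right) \left(\left(-3182 + \left(-2\right)^{2} - -14\right) - 44320\right) = 42196 \left(\left(-3182 + 4 + 14\right) - 44320\right) = 42196 \left(-3164 - 44320\right) = 42196 \left(-47484\right) = -2003634864$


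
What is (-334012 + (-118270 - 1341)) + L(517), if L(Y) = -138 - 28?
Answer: -453789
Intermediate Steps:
L(Y) = -166
(-334012 + (-118270 - 1341)) + L(517) = (-334012 + (-118270 - 1341)) - 166 = (-334012 - 119611) - 166 = -453623 - 166 = -453789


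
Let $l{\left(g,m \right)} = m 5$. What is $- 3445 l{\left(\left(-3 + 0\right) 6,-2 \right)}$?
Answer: $34450$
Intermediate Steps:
$l{\left(g,m \right)} = 5 m$
$- 3445 l{\left(\left(-3 + 0\right) 6,-2 \right)} = - 3445 \cdot 5 \left(-2\right) = \left(-3445\right) \left(-10\right) = 34450$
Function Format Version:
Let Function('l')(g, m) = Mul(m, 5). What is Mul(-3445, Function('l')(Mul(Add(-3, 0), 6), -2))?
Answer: 34450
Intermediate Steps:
Function('l')(g, m) = Mul(5, m)
Mul(-3445, Function('l')(Mul(Add(-3, 0), 6), -2)) = Mul(-3445, Mul(5, -2)) = Mul(-3445, -10) = 34450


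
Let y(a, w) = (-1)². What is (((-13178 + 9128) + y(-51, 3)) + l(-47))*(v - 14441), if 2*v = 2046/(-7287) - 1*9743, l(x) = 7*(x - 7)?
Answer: 415344712589/4858 ≈ 8.5497e+7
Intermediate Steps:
y(a, w) = 1
l(x) = -49 + 7*x (l(x) = 7*(-7 + x) = -49 + 7*x)
v = -23666429/4858 (v = (2046/(-7287) - 1*9743)/2 = (2046*(-1/7287) - 9743)/2 = (-682/2429 - 9743)/2 = (½)*(-23666429/2429) = -23666429/4858 ≈ -4871.6)
(((-13178 + 9128) + y(-51, 3)) + l(-47))*(v - 14441) = (((-13178 + 9128) + 1) + (-49 + 7*(-47)))*(-23666429/4858 - 14441) = ((-4050 + 1) + (-49 - 329))*(-93820807/4858) = (-4049 - 378)*(-93820807/4858) = -4427*(-93820807/4858) = 415344712589/4858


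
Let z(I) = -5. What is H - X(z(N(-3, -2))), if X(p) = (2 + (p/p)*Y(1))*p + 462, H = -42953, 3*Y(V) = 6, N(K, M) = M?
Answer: -43395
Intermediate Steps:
Y(V) = 2 (Y(V) = (⅓)*6 = 2)
X(p) = 462 + 4*p (X(p) = (2 + (p/p)*2)*p + 462 = (2 + 1*2)*p + 462 = (2 + 2)*p + 462 = 4*p + 462 = 462 + 4*p)
H - X(z(N(-3, -2))) = -42953 - (462 + 4*(-5)) = -42953 - (462 - 20) = -42953 - 1*442 = -42953 - 442 = -43395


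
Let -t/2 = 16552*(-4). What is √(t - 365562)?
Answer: I*√233146 ≈ 482.85*I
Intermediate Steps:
t = 132416 (t = -33104*(-4) = -2*(-66208) = 132416)
√(t - 365562) = √(132416 - 365562) = √(-233146) = I*√233146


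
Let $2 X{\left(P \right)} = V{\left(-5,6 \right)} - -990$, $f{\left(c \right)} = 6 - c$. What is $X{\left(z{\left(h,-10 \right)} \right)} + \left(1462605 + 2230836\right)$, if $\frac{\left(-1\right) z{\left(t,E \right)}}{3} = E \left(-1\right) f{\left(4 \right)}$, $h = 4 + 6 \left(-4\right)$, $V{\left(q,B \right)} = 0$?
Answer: $3693936$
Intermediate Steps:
$h = -20$ ($h = 4 - 24 = -20$)
$z{\left(t,E \right)} = 6 E$ ($z{\left(t,E \right)} = - 3 E \left(-1\right) \left(6 - 4\right) = - 3 - E \left(6 - 4\right) = - 3 - E 2 = - 3 \left(- 2 E\right) = 6 E$)
$X{\left(P \right)} = 495$ ($X{\left(P \right)} = \frac{0 - -990}{2} = \frac{0 + 990}{2} = \frac{1}{2} \cdot 990 = 495$)
$X{\left(z{\left(h,-10 \right)} \right)} + \left(1462605 + 2230836\right) = 495 + \left(1462605 + 2230836\right) = 495 + 3693441 = 3693936$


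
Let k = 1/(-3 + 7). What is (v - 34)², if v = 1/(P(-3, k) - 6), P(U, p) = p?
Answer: 617796/529 ≈ 1167.9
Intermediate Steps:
k = ¼ (k = 1/4 = ¼ ≈ 0.25000)
v = -4/23 (v = 1/(¼ - 6) = 1/(-23/4) = -4/23 ≈ -0.17391)
(v - 34)² = (-4/23 - 34)² = (-786/23)² = 617796/529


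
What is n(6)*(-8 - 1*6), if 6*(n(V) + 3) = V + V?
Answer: 14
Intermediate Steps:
n(V) = -3 + V/3 (n(V) = -3 + (V + V)/6 = -3 + (2*V)/6 = -3 + V/3)
n(6)*(-8 - 1*6) = (-3 + (⅓)*6)*(-8 - 1*6) = (-3 + 2)*(-8 - 6) = -1*(-14) = 14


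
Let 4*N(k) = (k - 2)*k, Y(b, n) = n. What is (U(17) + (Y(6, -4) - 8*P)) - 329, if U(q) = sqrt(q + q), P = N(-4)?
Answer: -381 + sqrt(34) ≈ -375.17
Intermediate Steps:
N(k) = k*(-2 + k)/4 (N(k) = ((k - 2)*k)/4 = ((-2 + k)*k)/4 = (k*(-2 + k))/4 = k*(-2 + k)/4)
P = 6 (P = (1/4)*(-4)*(-2 - 4) = (1/4)*(-4)*(-6) = 6)
U(q) = sqrt(2)*sqrt(q) (U(q) = sqrt(2*q) = sqrt(2)*sqrt(q))
(U(17) + (Y(6, -4) - 8*P)) - 329 = (sqrt(2)*sqrt(17) + (-4 - 8*6)) - 329 = (sqrt(34) + (-4 - 48)) - 329 = (sqrt(34) - 52) - 329 = (-52 + sqrt(34)) - 329 = -381 + sqrt(34)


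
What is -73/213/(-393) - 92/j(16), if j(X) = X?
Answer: -1925015/334836 ≈ -5.7491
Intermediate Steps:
-73/213/(-393) - 92/j(16) = -73/213/(-393) - 92/16 = -73*1/213*(-1/393) - 92*1/16 = -73/213*(-1/393) - 23/4 = 73/83709 - 23/4 = -1925015/334836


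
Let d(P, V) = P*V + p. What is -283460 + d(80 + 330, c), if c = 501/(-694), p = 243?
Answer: -98379004/347 ≈ -2.8351e+5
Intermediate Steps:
c = -501/694 (c = 501*(-1/694) = -501/694 ≈ -0.72190)
d(P, V) = 243 + P*V (d(P, V) = P*V + 243 = 243 + P*V)
-283460 + d(80 + 330, c) = -283460 + (243 + (80 + 330)*(-501/694)) = -283460 + (243 + 410*(-501/694)) = -283460 + (243 - 102705/347) = -283460 - 18384/347 = -98379004/347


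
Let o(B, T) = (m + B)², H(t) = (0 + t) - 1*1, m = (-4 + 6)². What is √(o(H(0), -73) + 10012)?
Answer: √10021 ≈ 100.10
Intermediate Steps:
m = 4 (m = 2² = 4)
H(t) = -1 + t (H(t) = t - 1 = -1 + t)
o(B, T) = (4 + B)²
√(o(H(0), -73) + 10012) = √((4 + (-1 + 0))² + 10012) = √((4 - 1)² + 10012) = √(3² + 10012) = √(9 + 10012) = √10021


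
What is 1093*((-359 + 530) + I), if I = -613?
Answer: -483106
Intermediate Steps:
1093*((-359 + 530) + I) = 1093*((-359 + 530) - 613) = 1093*(171 - 613) = 1093*(-442) = -483106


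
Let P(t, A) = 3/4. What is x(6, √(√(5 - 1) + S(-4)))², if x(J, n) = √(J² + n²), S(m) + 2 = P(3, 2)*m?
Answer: 33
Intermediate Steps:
P(t, A) = ¾ (P(t, A) = 3*(¼) = ¾)
S(m) = -2 + 3*m/4
x(6, √(√(5 - 1) + S(-4)))² = (√(6² + (√(√(5 - 1) + (-2 + (¾)*(-4))))²))² = (√(36 + (√(√4 + (-2 - 3)))²))² = (√(36 + (√(2 - 5))²))² = (√(36 + (√(-3))²))² = (√(36 + (I*√3)²))² = (√(36 - 3))² = (√33)² = 33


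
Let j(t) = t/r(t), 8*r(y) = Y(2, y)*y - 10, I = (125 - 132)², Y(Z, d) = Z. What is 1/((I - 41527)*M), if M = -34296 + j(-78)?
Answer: 83/118057006368 ≈ 7.0305e-10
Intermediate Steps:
I = 49 (I = (-7)² = 49)
r(y) = -5/4 + y/4 (r(y) = (2*y - 10)/8 = (-10 + 2*y)/8 = -5/4 + y/4)
j(t) = t/(-5/4 + t/4)
M = -2846256/83 (M = -34296 + 4*(-78)/(-5 - 78) = -34296 + 4*(-78)/(-83) = -34296 + 4*(-78)*(-1/83) = -34296 + 312/83 = -2846256/83 ≈ -34292.)
1/((I - 41527)*M) = 1/((49 - 41527)*(-2846256/83)) = -83/2846256/(-41478) = -1/41478*(-83/2846256) = 83/118057006368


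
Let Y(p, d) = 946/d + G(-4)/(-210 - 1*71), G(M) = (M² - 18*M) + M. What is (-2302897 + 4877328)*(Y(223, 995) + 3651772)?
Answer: 2628538780672810566/279595 ≈ 9.4012e+12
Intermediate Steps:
G(M) = M² - 17*M
Y(p, d) = -84/281 + 946/d (Y(p, d) = 946/d + (-4*(-17 - 4))/(-210 - 1*71) = 946/d + (-4*(-21))/(-210 - 71) = 946/d + 84/(-281) = 946/d + 84*(-1/281) = 946/d - 84/281 = -84/281 + 946/d)
(-2302897 + 4877328)*(Y(223, 995) + 3651772) = (-2302897 + 4877328)*((-84/281 + 946/995) + 3651772) = 2574431*((-84/281 + 946*(1/995)) + 3651772) = 2574431*((-84/281 + 946/995) + 3651772) = 2574431*(182246/279595 + 3651772) = 2574431*(1021017374586/279595) = 2628538780672810566/279595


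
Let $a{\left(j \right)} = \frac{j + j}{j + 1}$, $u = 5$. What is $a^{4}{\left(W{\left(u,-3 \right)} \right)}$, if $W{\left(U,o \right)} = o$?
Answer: $81$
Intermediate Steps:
$a{\left(j \right)} = \frac{2 j}{1 + j}$
$a^{4}{\left(W{\left(u,-3 \right)} \right)} = \left(2 \left(-3\right) \frac{1}{1 - 3}\right)^{4} = \left(2 \left(-3\right) \frac{1}{-2}\right)^{4} = \left(2 \left(-3\right) \left(- \frac{1}{2}\right)\right)^{4} = 3^{4} = 81$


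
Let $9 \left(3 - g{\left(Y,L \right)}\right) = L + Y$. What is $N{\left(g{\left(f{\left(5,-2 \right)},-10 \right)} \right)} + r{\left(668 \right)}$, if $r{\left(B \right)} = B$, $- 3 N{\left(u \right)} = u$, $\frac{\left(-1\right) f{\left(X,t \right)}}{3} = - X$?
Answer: $\frac{18014}{27} \approx 667.19$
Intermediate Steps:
$f{\left(X,t \right)} = 3 X$ ($f{\left(X,t \right)} = - 3 \left(- X\right) = 3 X$)
$g{\left(Y,L \right)} = 3 - \frac{L}{9} - \frac{Y}{9}$ ($g{\left(Y,L \right)} = 3 - \frac{L + Y}{9} = 3 - \left(\frac{L}{9} + \frac{Y}{9}\right) = 3 - \frac{L}{9} - \frac{Y}{9}$)
$N{\left(u \right)} = - \frac{u}{3}$
$N{\left(g{\left(f{\left(5,-2 \right)},-10 \right)} \right)} + r{\left(668 \right)} = - \frac{3 - - \frac{10}{9} - \frac{3 \cdot 5}{9}}{3} + 668 = - \frac{3 + \frac{10}{9} - \frac{5}{3}}{3} + 668 = \left(- \frac{1}{3}\right) \frac{22}{9} + 668 = - \frac{22}{27} + 668 = \frac{18014}{27}$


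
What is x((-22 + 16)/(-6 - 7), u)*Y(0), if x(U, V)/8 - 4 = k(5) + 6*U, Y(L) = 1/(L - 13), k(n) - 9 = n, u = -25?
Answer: -2160/169 ≈ -12.781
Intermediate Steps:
k(n) = 9 + n
Y(L) = 1/(-13 + L)
x(U, V) = 144 + 48*U (x(U, V) = 32 + 8*((9 + 5) + 6*U) = 32 + 8*(14 + 6*U) = 32 + (112 + 48*U) = 144 + 48*U)
x((-22 + 16)/(-6 - 7), u)*Y(0) = (144 + 48*((-22 + 16)/(-6 - 7)))/(-13 + 0) = (144 + 48*(-6/(-13)))/(-13) = (144 + 48*(-6*(-1/13)))*(-1/13) = (144 + 48*(6/13))*(-1/13) = (144 + 288/13)*(-1/13) = (2160/13)*(-1/13) = -2160/169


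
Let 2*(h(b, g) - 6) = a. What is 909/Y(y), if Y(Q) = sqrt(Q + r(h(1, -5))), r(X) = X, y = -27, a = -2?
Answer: -909*I*sqrt(22)/22 ≈ -193.8*I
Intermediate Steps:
h(b, g) = 5 (h(b, g) = 6 + (1/2)*(-2) = 6 - 1 = 5)
Y(Q) = sqrt(5 + Q) (Y(Q) = sqrt(Q + 5) = sqrt(5 + Q))
909/Y(y) = 909/(sqrt(5 - 27)) = 909/(sqrt(-22)) = 909/((I*sqrt(22))) = 909*(-I*sqrt(22)/22) = -909*I*sqrt(22)/22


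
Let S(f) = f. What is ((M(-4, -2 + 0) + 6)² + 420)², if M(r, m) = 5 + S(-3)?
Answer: 234256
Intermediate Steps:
M(r, m) = 2 (M(r, m) = 5 - 3 = 2)
((M(-4, -2 + 0) + 6)² + 420)² = ((2 + 6)² + 420)² = (8² + 420)² = (64 + 420)² = 484² = 234256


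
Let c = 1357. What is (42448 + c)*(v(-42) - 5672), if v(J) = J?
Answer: -250301770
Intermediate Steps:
(42448 + c)*(v(-42) - 5672) = (42448 + 1357)*(-42 - 5672) = 43805*(-5714) = -250301770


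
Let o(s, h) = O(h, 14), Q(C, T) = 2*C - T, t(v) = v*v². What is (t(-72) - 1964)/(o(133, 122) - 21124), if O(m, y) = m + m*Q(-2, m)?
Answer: 187606/18187 ≈ 10.315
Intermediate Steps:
t(v) = v³
Q(C, T) = -T + 2*C
O(m, y) = m + m*(-4 - m) (O(m, y) = m + m*(-m + 2*(-2)) = m + m*(-m - 4) = m + m*(-4 - m))
o(s, h) = -h*(3 + h)
(t(-72) - 1964)/(o(133, 122) - 21124) = ((-72)³ - 1964)/(-1*122*(3 + 122) - 21124) = (-373248 - 1964)/(-1*122*125 - 21124) = -375212/(-15250 - 21124) = -375212/(-36374) = -375212*(-1/36374) = 187606/18187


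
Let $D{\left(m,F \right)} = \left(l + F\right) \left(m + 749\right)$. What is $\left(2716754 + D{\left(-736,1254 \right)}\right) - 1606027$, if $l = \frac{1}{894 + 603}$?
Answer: $\frac{1687162426}{1497} \approx 1.127 \cdot 10^{6}$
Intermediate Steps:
$l = \frac{1}{1497} \approx 0.000668$
$D{\left(m,F \right)} = \left(749 + m\right) \left(\frac{1}{1497} + F\right)$ ($D{\left(m,F \right)} = \left(\frac{1}{1497} + F\right) \left(m + 749\right) = \left(\frac{1}{1497} + F\right) \left(749 + m\right) = \left(749 + m\right) \left(\frac{1}{1497} + F\right)$)
$\left(2716754 + D{\left(-736,1254 \right)}\right) - 1606027 = \left(2716754 + \left(\frac{749}{1497} + 749 \cdot 1254 + \frac{1}{1497} \left(-736\right) + 1254 \left(-736\right)\right)\right) - 1606027 = \left(2716754 + \left(\frac{749}{1497} + 939246 - \frac{736}{1497} - 922944\right)\right) - 1606027 = \left(2716754 + \frac{24404107}{1497}\right) - 1606027 = \frac{4091384845}{1497} - 1606027 = \frac{1687162426}{1497}$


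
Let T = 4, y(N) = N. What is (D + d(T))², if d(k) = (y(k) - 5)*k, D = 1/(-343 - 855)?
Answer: 22972849/1435204 ≈ 16.007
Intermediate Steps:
D = -1/1198 (D = 1/(-1198) = -1/1198 ≈ -0.00083472)
d(k) = k*(-5 + k) (d(k) = (k - 5)*k = (-5 + k)*k = k*(-5 + k))
(D + d(T))² = (-1/1198 + 4*(-5 + 4))² = (-1/1198 + 4*(-1))² = (-1/1198 - 4)² = (-4793/1198)² = 22972849/1435204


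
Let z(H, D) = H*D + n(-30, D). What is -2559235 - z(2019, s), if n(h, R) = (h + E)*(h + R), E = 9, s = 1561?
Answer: -5678743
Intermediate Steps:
n(h, R) = (9 + h)*(R + h) (n(h, R) = (h + 9)*(h + R) = (9 + h)*(R + h))
z(H, D) = 630 - 21*D + D*H (z(H, D) = H*D + ((-30)**2 + 9*D + 9*(-30) + D*(-30)) = D*H + (900 + 9*D - 270 - 30*D) = D*H + (630 - 21*D) = 630 - 21*D + D*H)
-2559235 - z(2019, s) = -2559235 - (630 - 21*1561 + 1561*2019) = -2559235 - (630 - 32781 + 3151659) = -2559235 - 1*3119508 = -2559235 - 3119508 = -5678743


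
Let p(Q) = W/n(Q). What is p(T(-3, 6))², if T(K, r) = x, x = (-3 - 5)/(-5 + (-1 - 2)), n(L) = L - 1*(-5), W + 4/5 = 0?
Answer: 4/225 ≈ 0.017778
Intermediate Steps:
W = -⅘ (W = -⅘ + 0 = -⅘ ≈ -0.80000)
n(L) = 5 + L (n(L) = L + 5 = 5 + L)
x = 1 (x = -8/(-5 - 3) = -8/(-8) = -8*(-⅛) = 1)
T(K, r) = 1
p(Q) = -4/(5*(5 + Q))
p(T(-3, 6))² = (-4/(25 + 5*1))² = (-4/(25 + 5))² = (-4/30)² = (-4*1/30)² = (-2/15)² = 4/225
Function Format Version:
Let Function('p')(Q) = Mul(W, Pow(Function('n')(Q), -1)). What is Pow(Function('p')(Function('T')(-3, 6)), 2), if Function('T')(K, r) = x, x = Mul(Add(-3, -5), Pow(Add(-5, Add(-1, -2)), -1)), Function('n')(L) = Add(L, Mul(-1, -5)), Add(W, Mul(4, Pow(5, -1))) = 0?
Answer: Rational(4, 225) ≈ 0.017778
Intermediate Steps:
W = Rational(-4, 5) (W = Add(Rational(-4, 5), 0) = Rational(-4, 5) ≈ -0.80000)
Function('n')(L) = Add(5, L) (Function('n')(L) = Add(L, 5) = Add(5, L))
x = 1 (x = Mul(-8, Pow(Add(-5, -3), -1)) = Mul(-8, Pow(-8, -1)) = Mul(-8, Rational(-1, 8)) = 1)
Function('T')(K, r) = 1
Function('p')(Q) = Mul(Rational(-4, 5), Pow(Add(5, Q), -1))
Pow(Function('p')(Function('T')(-3, 6)), 2) = Pow(Mul(-4, Pow(Add(25, Mul(5, 1)), -1)), 2) = Pow(Mul(-4, Pow(Add(25, 5), -1)), 2) = Pow(Mul(-4, Pow(30, -1)), 2) = Pow(Mul(-4, Rational(1, 30)), 2) = Pow(Rational(-2, 15), 2) = Rational(4, 225)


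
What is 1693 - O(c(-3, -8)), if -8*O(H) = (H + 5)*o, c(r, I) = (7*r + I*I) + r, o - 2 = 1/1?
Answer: 13679/8 ≈ 1709.9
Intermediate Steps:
o = 3 (o = 2 + 1/1 = 2 + 1 = 3)
c(r, I) = I² + 8*r (c(r, I) = (7*r + I²) + r = (I² + 7*r) + r = I² + 8*r)
O(H) = -15/8 - 3*H/8 (O(H) = -(H + 5)*3/8 = -(5 + H)*3/8 = -(15 + 3*H)/8 = -15/8 - 3*H/8)
1693 - O(c(-3, -8)) = 1693 - (-15/8 - 3*((-8)² + 8*(-3))/8) = 1693 - (-15/8 - 3*(64 - 24)/8) = 1693 - (-15/8 - 3/8*40) = 1693 - (-15/8 - 15) = 1693 - 1*(-135/8) = 1693 + 135/8 = 13679/8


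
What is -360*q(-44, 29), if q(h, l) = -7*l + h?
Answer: 88920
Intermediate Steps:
q(h, l) = h - 7*l
-360*q(-44, 29) = -360*(-44 - 7*29) = -360*(-44 - 203) = -360*(-247) = 88920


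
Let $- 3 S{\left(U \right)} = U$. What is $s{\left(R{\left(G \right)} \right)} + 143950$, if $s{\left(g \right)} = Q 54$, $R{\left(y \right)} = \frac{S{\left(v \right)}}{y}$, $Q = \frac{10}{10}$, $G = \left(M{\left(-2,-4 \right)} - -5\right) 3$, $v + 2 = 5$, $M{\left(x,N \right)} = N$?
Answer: $144004$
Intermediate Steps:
$v = 3$ ($v = -2 + 5 = 3$)
$S{\left(U \right)} = - \frac{U}{3}$
$G = 3$ ($G = \left(-4 - -5\right) 3 = \left(-4 + 5\right) 3 = 1 \cdot 3 = 3$)
$Q = 1$ ($Q = 10 \cdot \frac{1}{10} = 1$)
$R{\left(y \right)} = - \frac{1}{y}$ ($R{\left(y \right)} = \frac{\left(- \frac{1}{3}\right) 3}{y} = - \frac{1}{y}$)
$s{\left(g \right)} = 54$ ($s{\left(g \right)} = 1 \cdot 54 = 54$)
$s{\left(R{\left(G \right)} \right)} + 143950 = 54 + 143950 = 144004$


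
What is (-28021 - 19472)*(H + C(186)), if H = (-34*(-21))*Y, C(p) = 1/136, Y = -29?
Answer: 133741000395/136 ≈ 9.8339e+8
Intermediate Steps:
C(p) = 1/136
H = -20706 (H = -34*(-21)*(-29) = 714*(-29) = -20706)
(-28021 - 19472)*(H + C(186)) = (-28021 - 19472)*(-20706 + 1/136) = -47493*(-2816015/136) = 133741000395/136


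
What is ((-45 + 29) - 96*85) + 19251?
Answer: 11075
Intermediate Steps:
((-45 + 29) - 96*85) + 19251 = (-16 - 8160) + 19251 = -8176 + 19251 = 11075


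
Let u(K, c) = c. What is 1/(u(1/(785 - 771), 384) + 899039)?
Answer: 1/899423 ≈ 1.1118e-6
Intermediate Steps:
1/(u(1/(785 - 771), 384) + 899039) = 1/(384 + 899039) = 1/899423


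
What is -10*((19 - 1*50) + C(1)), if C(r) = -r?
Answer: 320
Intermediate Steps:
-10*((19 - 1*50) + C(1)) = -10*((19 - 1*50) - 1*1) = -10*((19 - 50) - 1) = -10*(-31 - 1) = -10*(-32) = 320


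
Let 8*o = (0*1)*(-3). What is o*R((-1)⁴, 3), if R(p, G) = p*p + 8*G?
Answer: 0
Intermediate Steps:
o = 0 (o = ((0*1)*(-3))/8 = (0*(-3))/8 = (⅛)*0 = 0)
R(p, G) = p² + 8*G
o*R((-1)⁴, 3) = 0*(((-1)⁴)² + 8*3) = 0*(1² + 24) = 0*(1 + 24) = 0*25 = 0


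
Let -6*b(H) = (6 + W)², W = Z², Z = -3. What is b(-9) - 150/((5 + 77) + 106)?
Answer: -1800/47 ≈ -38.298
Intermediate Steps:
W = 9 (W = (-3)² = 9)
b(H) = -75/2 (b(H) = -(6 + 9)²/6 = -⅙*15² = -⅙*225 = -75/2)
b(-9) - 150/((5 + 77) + 106) = -75/2 - 150/((5 + 77) + 106) = -75/2 - 150/(82 + 106) = -75/2 - 150/188 = -75/2 + (1/188)*(-150) = -75/2 - 75/94 = -1800/47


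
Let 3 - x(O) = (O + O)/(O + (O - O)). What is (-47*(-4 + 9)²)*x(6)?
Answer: -1175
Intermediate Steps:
x(O) = 1 (x(O) = 3 - (O + O)/(O + (O - O)) = 3 - 2*O/(O + 0) = 3 - 2*O/O = 3 - 1*2 = 3 - 2 = 1)
(-47*(-4 + 9)²)*x(6) = -47*(-4 + 9)²*1 = -47*5²*1 = -47*25*1 = -1175*1 = -1175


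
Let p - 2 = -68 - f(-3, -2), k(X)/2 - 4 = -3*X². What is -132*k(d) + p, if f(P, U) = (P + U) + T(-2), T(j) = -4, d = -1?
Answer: -321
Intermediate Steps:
f(P, U) = -4 + P + U (f(P, U) = (P + U) - 4 = -4 + P + U)
k(X) = 8 - 6*X² (k(X) = 8 + 2*(-3*X²) = 8 - 6*X²)
p = -57 (p = 2 + (-68 - (-4 - 3 - 2)) = 2 + (-68 - 1*(-9)) = 2 + (-68 + 9) = 2 - 59 = -57)
-132*k(d) + p = -132*(8 - 6*(-1)²) - 57 = -132*(8 - 6*1) - 57 = -132*(8 - 6) - 57 = -132*2 - 57 = -264 - 57 = -321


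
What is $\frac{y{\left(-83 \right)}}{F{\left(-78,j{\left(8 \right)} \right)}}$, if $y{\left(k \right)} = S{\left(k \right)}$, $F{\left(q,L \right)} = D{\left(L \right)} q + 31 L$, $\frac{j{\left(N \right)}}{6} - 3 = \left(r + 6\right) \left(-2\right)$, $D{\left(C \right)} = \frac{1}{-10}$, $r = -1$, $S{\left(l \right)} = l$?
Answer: $\frac{415}{6471} \approx 0.064132$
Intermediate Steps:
$D{\left(C \right)} = - \frac{1}{10}$
$j{\left(N \right)} = -42$ ($j{\left(N \right)} = 18 + 6 \left(-1 + 6\right) \left(-2\right) = 18 + 6 \cdot 5 \left(-2\right) = 18 + 6 \left(-10\right) = 18 - 60 = -42$)
$F{\left(q,L \right)} = 31 L - \frac{q}{10}$ ($F{\left(q,L \right)} = - \frac{q}{10} + 31 L = 31 L - \frac{q}{10}$)
$y{\left(k \right)} = k$
$\frac{y{\left(-83 \right)}}{F{\left(-78,j{\left(8 \right)} \right)}} = - \frac{83}{31 \left(-42\right) - - \frac{39}{5}} = - \frac{83}{-1302 + \frac{39}{5}} = - \frac{83}{- \frac{6471}{5}} = \left(-83\right) \left(- \frac{5}{6471}\right) = \frac{415}{6471}$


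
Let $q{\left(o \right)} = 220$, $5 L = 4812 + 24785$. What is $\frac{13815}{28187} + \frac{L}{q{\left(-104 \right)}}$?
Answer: $\frac{849447139}{31005700} \approx 27.396$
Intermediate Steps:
$L = \frac{29597}{5}$ ($L = \frac{4812 + 24785}{5} = \frac{1}{5} \cdot 29597 = \frac{29597}{5} \approx 5919.4$)
$\frac{13815}{28187} + \frac{L}{q{\left(-104 \right)}} = \frac{13815}{28187} + \frac{29597}{5 \cdot 220} = 13815 \cdot \frac{1}{28187} + \frac{29597}{5} \cdot \frac{1}{220} = \frac{13815}{28187} + \frac{29597}{1100} = \frac{849447139}{31005700}$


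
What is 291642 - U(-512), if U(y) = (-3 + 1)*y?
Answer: 290618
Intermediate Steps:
U(y) = -2*y
291642 - U(-512) = 291642 - (-2)*(-512) = 291642 - 1*1024 = 291642 - 1024 = 290618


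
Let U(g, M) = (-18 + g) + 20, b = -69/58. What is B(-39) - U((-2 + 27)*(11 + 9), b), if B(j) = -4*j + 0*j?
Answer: -346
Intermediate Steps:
b = -69/58 (b = -69*1/58 = -69/58 ≈ -1.1897)
U(g, M) = 2 + g
B(j) = -4*j (B(j) = -4*j + 0 = -4*j)
B(-39) - U((-2 + 27)*(11 + 9), b) = -4*(-39) - (2 + (-2 + 27)*(11 + 9)) = 156 - (2 + 25*20) = 156 - (2 + 500) = 156 - 1*502 = 156 - 502 = -346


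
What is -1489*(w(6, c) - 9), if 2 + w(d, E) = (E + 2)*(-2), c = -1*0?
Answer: 22335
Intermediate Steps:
c = 0
w(d, E) = -6 - 2*E (w(d, E) = -2 + (E + 2)*(-2) = -2 + (2 + E)*(-2) = -2 + (-4 - 2*E) = -6 - 2*E)
-1489*(w(6, c) - 9) = -1489*((-6 - 2*0) - 9) = -1489*((-6 + 0) - 9) = -1489*(-6 - 9) = -1489*(-15) = 22335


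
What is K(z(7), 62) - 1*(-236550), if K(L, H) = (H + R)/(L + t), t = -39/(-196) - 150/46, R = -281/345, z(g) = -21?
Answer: 1841521954/7785 ≈ 2.3655e+5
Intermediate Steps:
R = -281/345 (R = -281*1/345 = -281/345 ≈ -0.81449)
t = -13803/4508 (t = -39*(-1/196) - 150*1/46 = 39/196 - 75/23 = -13803/4508 ≈ -3.0619)
K(L, H) = (-281/345 + H)/(-13803/4508 + L) (K(L, H) = (H - 281/345)/(L - 13803/4508) = (-281/345 + H)/(-13803/4508 + L))
K(z(7), 62) - 1*(-236550) = 196*(-281 + 345*62)/(15*(-13803 + 4508*(-21))) - 1*(-236550) = 196*(-281 + 21390)/(15*(-13803 - 94668)) + 236550 = (196/15)*21109/(-108471) + 236550 = (196/15)*(-1/108471)*21109 + 236550 = -19796/7785 + 236550 = 1841521954/7785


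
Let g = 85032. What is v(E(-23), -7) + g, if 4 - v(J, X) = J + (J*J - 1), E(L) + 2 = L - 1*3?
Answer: 84281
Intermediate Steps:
E(L) = -5 + L (E(L) = -2 + (L - 1*3) = -2 + (L - 3) = -2 + (-3 + L) = -5 + L)
v(J, X) = 5 - J - J² (v(J, X) = 4 - (J + (J*J - 1)) = 4 - (J + (J² - 1)) = 4 - (J + (-1 + J²)) = 4 - (-1 + J + J²) = 4 + (1 - J - J²) = 5 - J - J²)
v(E(-23), -7) + g = (5 - (-5 - 23) - (-5 - 23)²) + 85032 = (5 - 1*(-28) - 1*(-28)²) + 85032 = (5 + 28 - 1*784) + 85032 = (5 + 28 - 784) + 85032 = -751 + 85032 = 84281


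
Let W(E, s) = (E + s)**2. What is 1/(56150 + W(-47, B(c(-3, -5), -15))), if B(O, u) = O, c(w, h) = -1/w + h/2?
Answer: 36/2108425 ≈ 1.7074e-5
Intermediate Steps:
c(w, h) = h/2 - 1/w (c(w, h) = -1/w + h*(1/2) = -1/w + h/2 = h/2 - 1/w)
1/(56150 + W(-47, B(c(-3, -5), -15))) = 1/(56150 + (-47 + ((1/2)*(-5) - 1/(-3)))**2) = 1/(56150 + (-47 + (-5/2 - 1*(-1/3)))**2) = 1/(56150 + (-47 + (-5/2 + 1/3))**2) = 1/(56150 + (-47 - 13/6)**2) = 1/(56150 + (-295/6)**2) = 1/(56150 + 87025/36) = 1/(2108425/36) = 36/2108425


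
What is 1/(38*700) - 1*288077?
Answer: -7662848199/26600 ≈ -2.8808e+5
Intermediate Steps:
1/(38*700) - 1*288077 = 1/26600 - 288077 = -7662848199/26600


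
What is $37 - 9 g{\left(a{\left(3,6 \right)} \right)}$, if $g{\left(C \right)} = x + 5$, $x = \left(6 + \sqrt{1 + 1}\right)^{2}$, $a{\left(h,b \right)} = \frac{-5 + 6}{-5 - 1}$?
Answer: $-350 - 108 \sqrt{2} \approx -502.73$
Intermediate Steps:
$a{\left(h,b \right)} = - \frac{1}{6}$ ($a{\left(h,b \right)} = 1 \frac{1}{-6} = 1 \left(- \frac{1}{6}\right) = - \frac{1}{6}$)
$x = \left(6 + \sqrt{2}\right)^{2} \approx 54.971$
$g{\left(C \right)} = 5 + \left(6 + \sqrt{2}\right)^{2}$ ($g{\left(C \right)} = \left(6 + \sqrt{2}\right)^{2} + 5 = 5 + \left(6 + \sqrt{2}\right)^{2}$)
$37 - 9 g{\left(a{\left(3,6 \right)} \right)} = 37 - 9 \left(43 + 12 \sqrt{2}\right) = 37 - \left(387 + 108 \sqrt{2}\right) = -350 - 108 \sqrt{2}$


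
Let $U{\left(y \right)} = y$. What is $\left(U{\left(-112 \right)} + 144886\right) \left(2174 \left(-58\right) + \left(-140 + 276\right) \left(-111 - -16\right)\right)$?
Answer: $-20125323288$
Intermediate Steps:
$\left(U{\left(-112 \right)} + 144886\right) \left(2174 \left(-58\right) + \left(-140 + 276\right) \left(-111 - -16\right)\right) = \left(-112 + 144886\right) \left(2174 \left(-58\right) + \left(-140 + 276\right) \left(-111 - -16\right)\right) = 144774 \left(-126092 + 136 \left(-111 + 16\right)\right) = 144774 \left(-126092 + 136 \left(-95\right)\right) = 144774 \left(-126092 - 12920\right) = 144774 \left(-139012\right) = -20125323288$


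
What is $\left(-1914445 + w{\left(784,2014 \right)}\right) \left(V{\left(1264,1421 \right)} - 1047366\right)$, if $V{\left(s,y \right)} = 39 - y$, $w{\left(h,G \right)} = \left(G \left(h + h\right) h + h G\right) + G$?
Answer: $-2596176631506924$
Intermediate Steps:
$w{\left(h,G \right)} = G + G h + 2 G h^{2}$ ($w{\left(h,G \right)} = \left(G 2 h h + G h\right) + G = \left(2 G h h + G h\right) + G = \left(2 G h^{2} + G h\right) + G = \left(G h + 2 G h^{2}\right) + G = G + G h + 2 G h^{2}$)
$\left(-1914445 + w{\left(784,2014 \right)}\right) \left(V{\left(1264,1421 \right)} - 1047366\right) = \left(-1914445 + 2014 \left(1 + 784 + 2 \cdot 784^{2}\right)\right) \left(\left(39 - 1421\right) - 1047366\right) = \left(-1914445 + 2014 \left(1 + 784 + 2 \cdot 614656\right)\right) \left(\left(39 - 1421\right) - 1047366\right) = \left(-1914445 + 2014 \left(1 + 784 + 1229312\right)\right) \left(-1382 - 1047366\right) = \left(-1914445 + 2014 \cdot 1230097\right) \left(-1048748\right) = \left(-1914445 + 2477415358\right) \left(-1048748\right) = 2475500913 \left(-1048748\right) = -2596176631506924$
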